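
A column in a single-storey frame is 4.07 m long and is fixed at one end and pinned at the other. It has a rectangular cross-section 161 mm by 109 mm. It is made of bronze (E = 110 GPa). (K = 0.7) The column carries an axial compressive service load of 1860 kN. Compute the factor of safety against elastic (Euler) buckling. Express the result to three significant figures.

n ≈ 1.25

Buckling occurs about the weak axis: I_min = h·b³/12 with b = 109 mm (the shorter side).
I_min = 161×109³/12 = 1.737×10^7 mm⁴
I = 1.737×10^7 mm⁴ = 1.737×10^-5 m⁴
Effective length L_e = K·L = 0.7 × 4.07 = 2.849 m
P_cr = π²EI / L_e² = π² × 110×10⁹ × 1.737×10^-5 / 2.849² = 2.324×10^6 N
Factor of safety n = P_cr / P = 2324.0 / 1860 = 1.25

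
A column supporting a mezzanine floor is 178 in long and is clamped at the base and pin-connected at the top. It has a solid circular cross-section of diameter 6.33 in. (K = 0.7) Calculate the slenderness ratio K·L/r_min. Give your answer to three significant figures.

λ ≈ 78.7

For a solid circle r = d/4 = 6.33/4 = 1.582 in
L_e = K·L = 0.7 × 178 = 124.6 in
λ = L_e / r_min = 124.60 / 1.582 = 78.7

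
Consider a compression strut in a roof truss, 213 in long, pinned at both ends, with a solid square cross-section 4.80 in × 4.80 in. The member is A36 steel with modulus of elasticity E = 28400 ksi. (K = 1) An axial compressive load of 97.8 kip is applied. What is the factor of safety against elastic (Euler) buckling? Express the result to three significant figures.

n ≈ 2.79

I = a⁴/12 = 4.80⁴/12 = 44.24 in⁴
Effective length L_e = K·L = 1 × 213 = 213.0 in
P_cr = π²EI / L_e² = π² × 28400×10³ × 44.24 / 213.0² = 2.733×10^5 lb
Factor of safety n = P_cr / P = 273.30 / 97.8 = 2.79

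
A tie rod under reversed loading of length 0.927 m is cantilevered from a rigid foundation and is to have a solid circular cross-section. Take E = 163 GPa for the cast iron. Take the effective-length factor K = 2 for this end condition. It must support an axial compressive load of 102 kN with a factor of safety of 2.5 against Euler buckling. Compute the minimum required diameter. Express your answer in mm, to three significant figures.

d ≈ 57.7 mm

Required P_cr = n·P = 2.5 × 102 = 255.0 kN
L_e = K·L = 2 × 0.927 = 1.854 m
Required I = P_cr·L_e²/(π²E) = 2.550×10^5 × 1.854² / (π² × 1.63×10^11) = 5.448×10^-7 m⁴
I_req = 5.448×10^5 mm⁴
Solid circle: I = πd⁴/64  ⇒  d = (64I/π)^(1/4) = (64×5.448×10^5/π)^(1/4) = 57.7 mm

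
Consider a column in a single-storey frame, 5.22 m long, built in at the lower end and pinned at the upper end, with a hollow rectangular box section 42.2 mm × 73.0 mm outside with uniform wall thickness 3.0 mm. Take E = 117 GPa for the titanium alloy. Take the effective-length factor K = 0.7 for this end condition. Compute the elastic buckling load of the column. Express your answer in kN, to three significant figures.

P_cr ≈ 16.6 kN

Inner dimensions: h_i = 73.0 − 2×3.0 = 67.00 mm, b_i = 42.2 − 2×3.0 = 36.20 mm
Weak-axis I_min = (h_o·b_o³ − h_i·b_i³)/12 with b_o = 42.2, b_i = 36.20 mm (shorter outer/inner sides).
I_min = (73.0×42.2³ − 67.00×36.20³)/12 = 1.923×10^5 mm⁴
I = 1.923×10^5 mm⁴ = 1.923×10^-7 m⁴
Effective length L_e = K·L = 0.7 × 5.22 = 3.654 m
P_cr = π²EI / L_e² = π² × 117×10⁹ × 1.923×10^-7 / 3.654² = 1.663×10^4 N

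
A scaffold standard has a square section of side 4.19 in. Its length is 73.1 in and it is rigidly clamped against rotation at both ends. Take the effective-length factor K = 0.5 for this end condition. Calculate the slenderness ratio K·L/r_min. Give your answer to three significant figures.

For a square r = a/√12 = 4.19/√12 = 1.210 in
L_e = K·L = 0.5 × 73.1 = 36.55 in
λ = L_e / r_min = 36.550 / 1.210 = 30.2

λ ≈ 30.2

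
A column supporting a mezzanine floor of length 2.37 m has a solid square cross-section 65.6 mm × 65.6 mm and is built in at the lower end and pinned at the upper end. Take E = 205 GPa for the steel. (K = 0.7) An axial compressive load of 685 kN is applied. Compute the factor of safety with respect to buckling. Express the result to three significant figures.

I = a⁴/12 = 65.6⁴/12 = 1.543×10^6 mm⁴
I = 1.543×10^6 mm⁴ = 1.543×10^-6 m⁴
Effective length L_e = K·L = 0.7 × 2.37 = 1.659 m
P_cr = π²EI / L_e² = π² × 205×10⁹ × 1.543×10^-6 / 1.659² = 1.134×10^6 N
Factor of safety n = P_cr / P = 1134.5 / 685 = 1.66

n ≈ 1.66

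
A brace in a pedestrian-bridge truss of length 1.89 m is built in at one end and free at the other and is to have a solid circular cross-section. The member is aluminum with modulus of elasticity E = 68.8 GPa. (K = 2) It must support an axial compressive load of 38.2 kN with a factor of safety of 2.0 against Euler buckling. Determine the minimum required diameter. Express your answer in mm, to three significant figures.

d ≈ 75.6 mm

Required P_cr = n·P = 2.0 × 38.2 = 76.40 kN
L_e = K·L = 2 × 1.89 = 3.780 m
Required I = P_cr·L_e²/(π²E) = 7.640×10^4 × 3.780² / (π² × 6.88×10^10) = 1.608×10^-6 m⁴
I_req = 1.608×10^6 mm⁴
Solid circle: I = πd⁴/64  ⇒  d = (64I/π)^(1/4) = (64×1.608×10^6/π)^(1/4) = 75.6 mm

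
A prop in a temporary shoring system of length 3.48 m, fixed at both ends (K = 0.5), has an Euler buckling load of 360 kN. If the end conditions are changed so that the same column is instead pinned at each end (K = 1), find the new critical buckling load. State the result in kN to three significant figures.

P_cr ∝ 1/K², so P_cr,new = P_cr,old × (K_old/K_new)² = 360 × (0.5/1)²
= 360 × 0.2500 = 90.0 kN

P_cr ≈ 90.0 kN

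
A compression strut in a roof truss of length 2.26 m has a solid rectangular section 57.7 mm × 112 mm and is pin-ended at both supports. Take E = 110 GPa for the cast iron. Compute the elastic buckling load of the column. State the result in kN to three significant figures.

P_cr ≈ 381 kN

Buckling occurs about the weak axis: I_min = h·b³/12 with b = 57.7 mm (the shorter side).
I_min = 112×57.7³/12 = 1.793×10^6 mm⁴
I = 1.793×10^6 mm⁴ = 1.793×10^-6 m⁴
Effective length L_e = K·L = 1 × 2.26 = 2.260 m
P_cr = π²EI / L_e² = π² × 110×10⁹ × 1.793×10^-6 / 2.260² = 3.811×10^5 N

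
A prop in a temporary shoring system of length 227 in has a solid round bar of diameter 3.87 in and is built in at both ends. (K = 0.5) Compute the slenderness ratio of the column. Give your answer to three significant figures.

For a solid circle r = d/4 = 3.87/4 = 0.9675 in
L_e = K·L = 0.5 × 227 = 113.5 in
λ = L_e / r_min = 113.50 / 0.9675 = 117

λ ≈ 117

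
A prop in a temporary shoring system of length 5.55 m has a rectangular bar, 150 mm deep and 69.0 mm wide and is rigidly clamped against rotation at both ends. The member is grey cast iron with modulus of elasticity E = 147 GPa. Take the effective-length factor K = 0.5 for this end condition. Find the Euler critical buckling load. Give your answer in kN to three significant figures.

P_cr ≈ 774 kN

Buckling occurs about the weak axis: I_min = h·b³/12 with b = 69.0 mm (the shorter side).
I_min = 150×69.0³/12 = 4.106×10^6 mm⁴
I = 4.106×10^6 mm⁴ = 4.106×10^-6 m⁴
Effective length L_e = K·L = 0.5 × 5.55 = 2.775 m
P_cr = π²EI / L_e² = π² × 147×10⁹ × 4.106×10^-6 / 2.775² = 7.737×10^5 N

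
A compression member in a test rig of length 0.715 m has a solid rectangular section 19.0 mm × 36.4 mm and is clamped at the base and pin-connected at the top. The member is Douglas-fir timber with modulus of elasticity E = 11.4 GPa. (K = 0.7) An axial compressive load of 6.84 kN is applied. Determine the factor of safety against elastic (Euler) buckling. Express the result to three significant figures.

n ≈ 1.37

Buckling occurs about the weak axis: I_min = h·b³/12 with b = 19.0 mm (the shorter side).
I_min = 36.4×19.0³/12 = 2.081×10^4 mm⁴
I = 2.081×10^4 mm⁴ = 2.081×10^-8 m⁴
Effective length L_e = K·L = 0.7 × 0.715 = 0.5005 m
P_cr = π²EI / L_e² = π² × 11.4×10⁹ × 2.081×10^-8 / 0.5005² = 9.345×10^3 N
Factor of safety n = P_cr / P = 9.3450 / 6.84 = 1.37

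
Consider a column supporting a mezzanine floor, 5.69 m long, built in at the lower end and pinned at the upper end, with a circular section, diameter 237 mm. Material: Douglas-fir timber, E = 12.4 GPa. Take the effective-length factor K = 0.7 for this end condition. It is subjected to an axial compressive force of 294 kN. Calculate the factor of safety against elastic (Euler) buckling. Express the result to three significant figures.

I = πd⁴/64 = π×237⁴/64 = 1.549×10^8 mm⁴
I = 1.549×10^8 mm⁴ = 1.549×10^-4 m⁴
Effective length L_e = K·L = 0.7 × 5.69 = 3.983 m
P_cr = π²EI / L_e² = π² × 12.4×10⁹ × 1.549×10^-4 / 3.983² = 1.195×10^6 N
Factor of safety n = P_cr / P = 1194.7 / 294 = 4.06

n ≈ 4.06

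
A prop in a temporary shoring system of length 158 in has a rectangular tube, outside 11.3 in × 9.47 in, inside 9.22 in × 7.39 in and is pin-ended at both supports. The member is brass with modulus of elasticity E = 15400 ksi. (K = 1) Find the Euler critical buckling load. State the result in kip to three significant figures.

Weak-axis I_min = (h_o·b_o³ − h_i·b_i³)/12 with b_o = 9.47, b_i = 7.390 in (shorter outer/inner sides).
I_min = (11.3×9.47³ − 9.220×7.390³)/12 = 489.7 in⁴
Effective length L_e = K·L = 1 × 158 = 158.0 in
P_cr = π²EI / L_e² = π² × 15400×10³ × 489.7 / 158.0² = 2.981×10^6 lb

P_cr ≈ 2980 kip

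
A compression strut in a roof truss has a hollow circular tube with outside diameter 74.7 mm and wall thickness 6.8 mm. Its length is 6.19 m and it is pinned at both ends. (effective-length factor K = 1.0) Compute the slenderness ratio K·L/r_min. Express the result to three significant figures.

Inner diameter d_i = 74.7 − 2×6.8 = 61.10 mm
I = π(d_o⁴ − d_i⁴)/64 = π(74.7⁴ − 61.10⁴)/64 = 8.443×10^5 mm⁴
A = 1.451×10^3 mm²;  r_min = √(I/A) = √(8.443×10^5/1.451×10^3) = 24.13 mm
L_e = K·L = 1 × 6.19 m = 6.190 m = 6190.0 mm
λ = L_e / r_min = 6190.0 / 24.13 = 257

λ ≈ 257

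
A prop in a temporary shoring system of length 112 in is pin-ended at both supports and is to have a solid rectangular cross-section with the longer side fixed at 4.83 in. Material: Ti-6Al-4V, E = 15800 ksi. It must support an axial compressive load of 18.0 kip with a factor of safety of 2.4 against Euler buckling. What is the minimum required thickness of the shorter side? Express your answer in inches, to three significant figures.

b ≈ 2.05 in

Required P_cr = n·P = 2.4 × 18.0 = 43.20 kip
L_e = K·L = 1 × 112 = 112.0 in
Required I = P_cr·L_e²/(π²E) = 4.320×10^4 × 112.0² / (π² × 1.58×10^7) = 3.475 in⁴
Rectangle, weak axis: I_min = h·b³/12 with h = 4.83 in fixed  ⇒  b = (12I/h)^(1/3) = 2.05 in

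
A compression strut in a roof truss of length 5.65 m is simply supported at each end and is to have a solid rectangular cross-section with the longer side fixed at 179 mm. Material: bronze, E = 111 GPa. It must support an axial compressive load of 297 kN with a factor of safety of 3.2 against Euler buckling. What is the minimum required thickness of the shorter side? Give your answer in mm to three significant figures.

Required P_cr = n·P = 3.2 × 297 = 950.4 kN
L_e = K·L = 1 × 5.65 = 5.650 m
Required I = P_cr·L_e²/(π²E) = 9.504×10^5 × 5.650² / (π² × 1.11×10^11) = 2.769×10^-5 m⁴
I_req = 2.769×10^7 mm⁴
Rectangle, weak axis: I_min = h·b³/12 with h = 179 mm fixed  ⇒  b = (12I/h)^(1/3) = 123 mm

b ≈ 123 mm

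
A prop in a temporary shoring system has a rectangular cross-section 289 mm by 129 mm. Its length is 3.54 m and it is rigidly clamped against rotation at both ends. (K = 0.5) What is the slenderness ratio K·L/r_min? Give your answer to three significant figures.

For a rectangle r_min = b/√12 = 129/√12 = 37.24 mm
L_e = K·L = 0.5 × 3.54 m = 1.770 m = 1770.0 mm
λ = L_e / r_min = 1770.0 / 37.24 = 47.5

λ ≈ 47.5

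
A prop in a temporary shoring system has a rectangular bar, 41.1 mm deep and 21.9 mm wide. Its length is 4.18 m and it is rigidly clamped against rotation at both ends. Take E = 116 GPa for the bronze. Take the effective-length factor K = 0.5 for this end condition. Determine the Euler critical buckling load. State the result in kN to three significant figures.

Buckling occurs about the weak axis: I_min = h·b³/12 with b = 21.9 mm (the shorter side).
I_min = 41.1×21.9³/12 = 3.597×10^4 mm⁴
I = 3.597×10^4 mm⁴ = 3.597×10^-8 m⁴
Effective length L_e = K·L = 0.5 × 4.18 = 2.090 m
P_cr = π²EI / L_e² = π² × 116×10⁹ × 3.597×10^-8 / 2.090² = 9.429×10^3 N

P_cr ≈ 9.43 kN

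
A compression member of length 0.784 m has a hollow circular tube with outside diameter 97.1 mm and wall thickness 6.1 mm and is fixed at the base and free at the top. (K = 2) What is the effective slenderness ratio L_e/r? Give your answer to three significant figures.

Inner diameter d_i = 97.1 − 2×6.1 = 84.90 mm
I = π(d_o⁴ − d_i⁴)/64 = π(97.1⁴ − 84.90⁴)/64 = 1.813×10^6 mm⁴
A = 1.744×10^3 mm²;  r_min = √(I/A) = √(1.813×10^6/1.744×10^3) = 32.25 mm
L_e = K·L = 2 × 0.784 m = 1.568 m = 1568.0 mm
λ = L_e / r_min = 1568.0 / 32.25 = 48.6

λ ≈ 48.6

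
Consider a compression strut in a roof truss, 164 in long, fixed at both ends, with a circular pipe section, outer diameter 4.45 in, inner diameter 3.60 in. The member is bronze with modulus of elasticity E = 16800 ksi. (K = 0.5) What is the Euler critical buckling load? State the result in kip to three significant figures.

d_o = 4.45 in, d_i = 3.60 in
I = π(d_o⁴ − d_i⁴)/64 = π(4.45⁴ − 3.600⁴)/64 = 11.00 in⁴
Effective length L_e = K·L = 0.5 × 164 = 82.00 in
P_cr = π²EI / L_e² = π² × 16800×10³ × 11.00 / 82.00² = 2.714×10^5 lb

P_cr ≈ 271 kip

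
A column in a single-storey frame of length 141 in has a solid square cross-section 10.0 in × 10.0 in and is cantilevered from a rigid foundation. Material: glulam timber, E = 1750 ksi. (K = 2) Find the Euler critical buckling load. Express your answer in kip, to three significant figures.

I = a⁴/12 = 10.0⁴/12 = 833.3 in⁴
Effective length L_e = K·L = 2 × 141 = 282.0 in
P_cr = π²EI / L_e² = π² × 1750×10³ × 833.3 / 282.0² = 1.810×10^5 lb

P_cr ≈ 181 kip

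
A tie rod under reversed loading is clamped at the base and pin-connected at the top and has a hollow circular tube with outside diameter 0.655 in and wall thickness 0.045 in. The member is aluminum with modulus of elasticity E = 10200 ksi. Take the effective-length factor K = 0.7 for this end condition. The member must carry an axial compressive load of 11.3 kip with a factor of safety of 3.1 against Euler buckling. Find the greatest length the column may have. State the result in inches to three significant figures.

L_max ≈ 4.86 in

Inner diameter d_i = 0.655 − 2×0.045 = 0.5650 in
I = π(d_o⁴ − d_i⁴)/64 = π(0.655⁴ − 0.5650⁴)/64 = 4.033×10^-3 in⁴
Required critical load P_cr = n·P = 3.1 × 11.3 = 35.03 kip = 3.503×10^4 lb
From P_cr = π²EI/(K·L)²:  L = (1/K)·√(π²EI/P_cr) = (1/0.7)·√(π²×1.02×10^7×4.033×10^-3/3.503×10^4)
L = 4.86 in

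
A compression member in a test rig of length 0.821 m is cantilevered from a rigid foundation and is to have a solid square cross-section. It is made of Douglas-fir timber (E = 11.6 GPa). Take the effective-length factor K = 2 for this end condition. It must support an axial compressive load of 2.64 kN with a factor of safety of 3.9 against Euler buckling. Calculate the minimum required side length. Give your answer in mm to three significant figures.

Required P_cr = n·P = 3.9 × 2.64 = 10.30 kN
L_e = K·L = 2 × 0.821 = 1.642 m
Required I = P_cr·L_e²/(π²E) = 1.030×10^4 × 1.642² / (π² × 1.16×10^10) = 2.425×10^-7 m⁴
I_req = 2.425×10^5 mm⁴
Solid square: I = a⁴/12  ⇒  a = (12I)^(1/4) = (12×2.425×10^5)^(1/4) = 41.3 mm

a ≈ 41.3 mm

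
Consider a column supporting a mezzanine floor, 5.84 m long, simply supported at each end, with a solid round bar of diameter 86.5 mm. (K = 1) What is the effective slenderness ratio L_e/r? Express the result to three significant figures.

λ ≈ 270

For a solid circle r = d/4 = 86.5/4 = 21.62 mm
L_e = K·L = 1 × 5.84 m = 5.840 m = 5840.0 mm
λ = L_e / r_min = 5840.0 / 21.62 = 270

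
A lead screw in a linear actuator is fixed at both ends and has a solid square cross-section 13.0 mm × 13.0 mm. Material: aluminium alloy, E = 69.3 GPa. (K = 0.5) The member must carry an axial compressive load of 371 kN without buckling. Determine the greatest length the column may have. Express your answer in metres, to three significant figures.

L_max ≈ 0.132 m

I = a⁴/12 = 13.0⁴/12 = 2.380×10^3 mm⁴
I = 2.380×10^-9 m⁴
At the buckling limit P_cr = P = 3.710×10^5 N
From P_cr = π²EI/(K·L)²:  L = (1/K)·√(π²EI/P_cr) = (1/0.5)·√(π²×6.93×10^10×2.380×10^-9/3.710×10^5)
L = 0.132 m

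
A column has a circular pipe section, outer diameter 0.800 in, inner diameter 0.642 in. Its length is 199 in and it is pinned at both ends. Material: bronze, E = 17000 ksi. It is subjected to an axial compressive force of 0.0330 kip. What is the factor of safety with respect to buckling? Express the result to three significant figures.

d_o = 0.800 in, d_i = 0.642 in
I = π(d_o⁴ − d_i⁴)/64 = π(0.800⁴ − 0.6420⁴)/64 = 1.177×10^-2 in⁴
Effective length L_e = K·L = 1 × 199 = 199.0 in
P_cr = π²EI / L_e² = π² × 17000×10³ × 1.177×10^-2 / 199.0² = 49.86 lb
Factor of safety n = P_cr / P = 0.049856 / 0.0330 = 1.51

n ≈ 1.51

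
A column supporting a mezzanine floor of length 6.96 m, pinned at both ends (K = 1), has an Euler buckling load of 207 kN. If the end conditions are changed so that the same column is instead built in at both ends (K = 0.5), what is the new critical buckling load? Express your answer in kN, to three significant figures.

P_cr ≈ 828 kN

P_cr ∝ 1/K², so P_cr,new = P_cr,old × (K_old/K_new)² = 207 × (1/0.5)²
= 207 × 4.000 = 828 kN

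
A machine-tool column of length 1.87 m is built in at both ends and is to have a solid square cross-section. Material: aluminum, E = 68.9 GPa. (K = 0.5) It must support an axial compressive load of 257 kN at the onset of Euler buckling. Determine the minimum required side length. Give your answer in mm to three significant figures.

L_e = K·L = 0.5 × 1.87 = 0.9350 m
Required I = P_cr·L_e²/(π²E) = 2.570×10^5 × 0.9350² / (π² × 6.89×10^10) = 3.304×10^-7 m⁴
I_req = 3.304×10^5 mm⁴
Solid square: I = a⁴/12  ⇒  a = (12I)^(1/4) = (12×3.304×10^5)^(1/4) = 44.6 mm

a ≈ 44.6 mm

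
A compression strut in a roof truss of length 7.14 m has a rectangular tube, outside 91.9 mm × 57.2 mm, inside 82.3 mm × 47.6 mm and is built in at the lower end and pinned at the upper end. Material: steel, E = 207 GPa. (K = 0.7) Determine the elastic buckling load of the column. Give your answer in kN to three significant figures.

Weak-axis I_min = (h_o·b_o³ − h_i·b_i³)/12 with b_o = 57.2, b_i = 47.60 mm (shorter outer/inner sides).
I_min = (91.9×57.2³ − 82.30×47.60³)/12 = 6.936×10^5 mm⁴
I = 6.936×10^5 mm⁴ = 6.936×10^-7 m⁴
Effective length L_e = K·L = 0.7 × 7.14 = 4.998 m
P_cr = π²EI / L_e² = π² × 207×10⁹ × 6.936×10^-7 / 4.998² = 5.672×10^4 N

P_cr ≈ 56.7 kN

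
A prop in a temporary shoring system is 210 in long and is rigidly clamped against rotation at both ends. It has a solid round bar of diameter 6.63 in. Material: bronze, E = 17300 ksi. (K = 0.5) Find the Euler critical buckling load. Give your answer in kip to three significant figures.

I = πd⁴/64 = π×6.63⁴/64 = 94.85 in⁴
Effective length L_e = K·L = 0.5 × 210 = 105.0 in
P_cr = π²EI / L_e² = π² × 17300×10³ × 94.85 / 105.0² = 1.469×10^6 lb

P_cr ≈ 1470 kip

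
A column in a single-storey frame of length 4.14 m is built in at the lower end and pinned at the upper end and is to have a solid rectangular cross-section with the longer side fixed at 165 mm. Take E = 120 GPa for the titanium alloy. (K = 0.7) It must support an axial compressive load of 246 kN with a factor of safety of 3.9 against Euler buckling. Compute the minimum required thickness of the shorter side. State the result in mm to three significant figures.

Required P_cr = n·P = 3.9 × 246 = 959.4 kN
L_e = K·L = 0.7 × 4.14 = 2.898 m
Required I = P_cr·L_e²/(π²E) = 9.594×10^5 × 2.898² / (π² × 1.20×10^11) = 6.803×10^-6 m⁴
I_req = 6.803×10^6 mm⁴
Rectangle, weak axis: I_min = h·b³/12 with h = 165 mm fixed  ⇒  b = (12I/h)^(1/3) = 79.1 mm

b ≈ 79.1 mm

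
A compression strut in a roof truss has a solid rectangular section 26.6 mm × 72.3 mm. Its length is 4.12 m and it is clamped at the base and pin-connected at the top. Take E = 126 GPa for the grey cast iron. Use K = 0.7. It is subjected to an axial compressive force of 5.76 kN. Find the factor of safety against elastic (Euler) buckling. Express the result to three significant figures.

n ≈ 2.94

Buckling occurs about the weak axis: I_min = h·b³/12 with b = 26.6 mm (the shorter side).
I_min = 72.3×26.6³/12 = 1.134×10^5 mm⁴
I = 1.134×10^5 mm⁴ = 1.134×10^-7 m⁴
Effective length L_e = K·L = 0.7 × 4.12 = 2.884 m
P_cr = π²EI / L_e² = π² × 126×10⁹ × 1.134×10^-7 / 2.884² = 1.695×10^4 N
Factor of safety n = P_cr / P = 16.954 / 5.76 = 2.94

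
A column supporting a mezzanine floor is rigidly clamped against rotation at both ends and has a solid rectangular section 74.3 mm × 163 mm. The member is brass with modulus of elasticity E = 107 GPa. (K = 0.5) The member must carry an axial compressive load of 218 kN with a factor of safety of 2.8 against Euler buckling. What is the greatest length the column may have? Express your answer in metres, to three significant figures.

Buckling occurs about the weak axis: I_min = h·b³/12 with b = 74.3 mm (the shorter side).
I_min = 163×74.3³/12 = 5.572×10^6 mm⁴
I = 5.572×10^-6 m⁴
Required critical load P_cr = n·P = 2.8 × 218 = 610.4 kN = 6.104×10^5 N
From P_cr = π²EI/(K·L)²:  L = (1/K)·√(π²EI/P_cr) = (1/0.5)·√(π²×1.07×10^11×5.572×10^-6/6.104×10^5)
L = 6.21 m

L_max ≈ 6.21 m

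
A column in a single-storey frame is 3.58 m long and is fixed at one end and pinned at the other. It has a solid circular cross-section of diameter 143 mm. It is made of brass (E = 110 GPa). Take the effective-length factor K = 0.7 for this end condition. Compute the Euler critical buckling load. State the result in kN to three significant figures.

I = πd⁴/64 = π×143⁴/64 = 2.053×10^7 mm⁴
I = 2.053×10^7 mm⁴ = 2.053×10^-5 m⁴
Effective length L_e = K·L = 0.7 × 3.58 = 2.506 m
P_cr = π²EI / L_e² = π² × 110×10⁹ × 2.053×10^-5 / 2.506² = 3.548×10^6 N

P_cr ≈ 3550 kN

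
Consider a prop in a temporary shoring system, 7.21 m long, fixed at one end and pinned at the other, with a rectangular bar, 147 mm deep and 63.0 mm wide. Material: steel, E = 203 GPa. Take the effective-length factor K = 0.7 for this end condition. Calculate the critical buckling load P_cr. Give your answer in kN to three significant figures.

Buckling occurs about the weak axis: I_min = h·b³/12 with b = 63.0 mm (the shorter side).
I_min = 147×63.0³/12 = 3.063×10^6 mm⁴
I = 3.063×10^6 mm⁴ = 3.063×10^-6 m⁴
Effective length L_e = K·L = 0.7 × 7.21 = 5.047 m
P_cr = π²EI / L_e² = π² × 203×10⁹ × 3.063×10^-6 / 5.047² = 2.409×10^5 N

P_cr ≈ 241 kN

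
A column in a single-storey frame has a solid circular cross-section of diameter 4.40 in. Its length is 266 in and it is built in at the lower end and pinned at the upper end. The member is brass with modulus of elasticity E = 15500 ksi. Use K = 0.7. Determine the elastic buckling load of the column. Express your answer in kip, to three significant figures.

P_cr ≈ 81.2 kip

I = πd⁴/64 = π×4.40⁴/64 = 18.40 in⁴
Effective length L_e = K·L = 0.7 × 266 = 186.2 in
P_cr = π²EI / L_e² = π² × 15500×10³ × 18.40 / 186.2² = 8.118×10^4 lb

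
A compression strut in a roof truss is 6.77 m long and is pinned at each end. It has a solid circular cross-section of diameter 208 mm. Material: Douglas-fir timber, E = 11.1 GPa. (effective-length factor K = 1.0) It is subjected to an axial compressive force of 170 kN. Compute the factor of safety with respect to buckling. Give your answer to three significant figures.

n ≈ 1.29

I = πd⁴/64 = π×208⁴/64 = 9.188×10^7 mm⁴
I = 9.188×10^7 mm⁴ = 9.188×10^-5 m⁴
Effective length L_e = K·L = 1 × 6.77 = 6.770 m
P_cr = π²EI / L_e² = π² × 11.1×10⁹ × 9.188×10^-5 / 6.770² = 2.196×10^5 N
Factor of safety n = P_cr / P = 219.62 / 170 = 1.29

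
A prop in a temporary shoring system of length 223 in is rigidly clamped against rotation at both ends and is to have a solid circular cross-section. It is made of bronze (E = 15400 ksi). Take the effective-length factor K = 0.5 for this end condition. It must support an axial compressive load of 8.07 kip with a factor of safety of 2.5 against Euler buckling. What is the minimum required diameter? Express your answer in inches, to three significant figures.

Required P_cr = n·P = 2.5 × 8.07 = 20.18 kip
L_e = K·L = 0.5 × 223 = 111.5 in
Required I = P_cr·L_e²/(π²E) = 2.018×10^4 × 111.5² / (π² × 1.54×10^7) = 1.650 in⁴
Solid circle: I = πd⁴/64  ⇒  d = (64I/π)^(1/4) = (64×1.650/π)^(1/4) = 2.41 in

d ≈ 2.41 in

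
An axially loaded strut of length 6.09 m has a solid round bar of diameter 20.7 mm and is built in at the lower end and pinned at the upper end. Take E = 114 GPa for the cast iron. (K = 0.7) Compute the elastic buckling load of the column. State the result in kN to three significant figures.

I = πd⁴/64 = π×20.7⁴/64 = 9.013×10^3 mm⁴
I = 9.013×10^3 mm⁴ = 9.013×10^-9 m⁴
Effective length L_e = K·L = 0.7 × 6.09 = 4.263 m
P_cr = π²EI / L_e² = π² × 114×10⁹ × 9.013×10^-9 / 4.263² = 558.0 N

P_cr ≈ 0.558 kN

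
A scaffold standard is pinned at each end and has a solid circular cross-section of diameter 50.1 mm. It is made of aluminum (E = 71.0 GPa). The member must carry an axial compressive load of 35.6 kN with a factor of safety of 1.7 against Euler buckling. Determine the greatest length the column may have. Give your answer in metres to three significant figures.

L_max ≈ 1.89 m

I = πd⁴/64 = π×50.1⁴/64 = 3.093×10^5 mm⁴
I = 3.093×10^-7 m⁴
Required critical load P_cr = n·P = 1.7 × 35.6 = 60.52 kN = 6.052×10^4 N
From P_cr = π²EI/(K·L)²:  L = (1/K)·√(π²EI/P_cr) = (1/1)·√(π²×7.10×10^10×3.093×10^-7/6.052×10^4)
L = 1.89 m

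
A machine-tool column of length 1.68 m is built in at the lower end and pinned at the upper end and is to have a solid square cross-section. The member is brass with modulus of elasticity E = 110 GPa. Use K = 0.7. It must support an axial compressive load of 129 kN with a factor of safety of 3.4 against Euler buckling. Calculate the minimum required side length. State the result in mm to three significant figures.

a ≈ 50.9 mm

Required P_cr = n·P = 3.4 × 129 = 438.6 kN
L_e = K·L = 0.7 × 1.68 = 1.176 m
Required I = P_cr·L_e²/(π²E) = 4.386×10^5 × 1.176² / (π² × 1.10×10^11) = 5.587×10^-7 m⁴
I_req = 5.587×10^5 mm⁴
Solid square: I = a⁴/12  ⇒  a = (12I)^(1/4) = (12×5.587×10^5)^(1/4) = 50.9 mm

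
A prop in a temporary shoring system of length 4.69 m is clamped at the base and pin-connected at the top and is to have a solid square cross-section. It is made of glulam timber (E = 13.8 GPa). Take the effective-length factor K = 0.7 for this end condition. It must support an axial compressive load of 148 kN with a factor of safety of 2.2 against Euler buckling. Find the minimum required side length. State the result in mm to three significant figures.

a ≈ 133 mm

Required P_cr = n·P = 2.2 × 148 = 325.6 kN
L_e = K·L = 0.7 × 4.69 = 3.283 m
Required I = P_cr·L_e²/(π²E) = 3.256×10^5 × 3.283² / (π² × 1.38×10^10) = 2.577×10^-5 m⁴
I_req = 2.577×10^7 mm⁴
Solid square: I = a⁴/12  ⇒  a = (12I)^(1/4) = (12×2.577×10^7)^(1/4) = 133 mm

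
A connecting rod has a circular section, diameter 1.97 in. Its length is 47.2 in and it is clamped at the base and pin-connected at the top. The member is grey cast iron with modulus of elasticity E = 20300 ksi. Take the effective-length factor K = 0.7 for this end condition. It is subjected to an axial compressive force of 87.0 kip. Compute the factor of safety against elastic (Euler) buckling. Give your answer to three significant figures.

n ≈ 1.56

I = πd⁴/64 = π×1.97⁴/64 = 0.7393 in⁴
Effective length L_e = K·L = 0.7 × 47.2 = 33.04 in
P_cr = π²EI / L_e² = π² × 20300×10³ × 0.7393 / 33.04² = 1.357×10^5 lb
Factor of safety n = P_cr / P = 135.69 / 87.0 = 1.56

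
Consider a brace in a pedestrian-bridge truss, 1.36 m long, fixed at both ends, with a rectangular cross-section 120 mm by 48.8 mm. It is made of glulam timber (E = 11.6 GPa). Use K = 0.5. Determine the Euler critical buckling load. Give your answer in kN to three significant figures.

Buckling occurs about the weak axis: I_min = h·b³/12 with b = 48.8 mm (the shorter side).
I_min = 120×48.8³/12 = 1.162×10^6 mm⁴
I = 1.162×10^6 mm⁴ = 1.162×10^-6 m⁴
Effective length L_e = K·L = 0.5 × 1.36 = 0.6800 m
P_cr = π²EI / L_e² = π² × 11.6×10⁹ × 1.162×10^-6 / 0.6800² = 2.877×10^5 N

P_cr ≈ 288 kN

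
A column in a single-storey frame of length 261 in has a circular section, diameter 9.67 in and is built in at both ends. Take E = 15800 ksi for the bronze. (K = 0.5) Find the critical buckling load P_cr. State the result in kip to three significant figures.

P_cr ≈ 3930 kip

I = πd⁴/64 = π×9.67⁴/64 = 429.2 in⁴
Effective length L_e = K·L = 0.5 × 261 = 130.5 in
P_cr = π²EI / L_e² = π² × 15800×10³ × 429.2 / 130.5² = 3.930×10^6 lb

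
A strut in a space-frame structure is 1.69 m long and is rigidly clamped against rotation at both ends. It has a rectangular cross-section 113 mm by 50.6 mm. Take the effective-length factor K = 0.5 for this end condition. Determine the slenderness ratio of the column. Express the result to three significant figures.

For a rectangle r_min = b/√12 = 50.6/√12 = 14.61 mm
L_e = K·L = 0.5 × 1.69 m = 0.8450 m = 845.00 mm
λ = L_e / r_min = 845.00 / 14.61 = 57.8

λ ≈ 57.8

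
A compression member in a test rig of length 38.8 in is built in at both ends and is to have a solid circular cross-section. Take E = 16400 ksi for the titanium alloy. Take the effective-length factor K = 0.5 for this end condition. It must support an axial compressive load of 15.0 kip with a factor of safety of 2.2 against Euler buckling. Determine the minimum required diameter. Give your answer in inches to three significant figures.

Required P_cr = n·P = 2.2 × 15.0 = 33.00 kip
L_e = K·L = 0.5 × 38.8 = 19.40 in
Required I = P_cr·L_e²/(π²E) = 3.300×10^4 × 19.40² / (π² × 1.64×10^7) = 7.673×10^-2 in⁴
Solid circle: I = πd⁴/64  ⇒  d = (64I/π)^(1/4) = (64×7.673×10^-2/π)^(1/4) = 1.12 in

d ≈ 1.12 in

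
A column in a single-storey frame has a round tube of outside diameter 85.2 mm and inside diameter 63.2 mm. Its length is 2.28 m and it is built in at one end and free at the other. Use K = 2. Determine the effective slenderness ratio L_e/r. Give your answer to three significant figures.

λ ≈ 172

d_o = 85.2 mm, d_i = 63.2 mm
I = π(d_o⁴ − d_i⁴)/64 = π(85.2⁴ − 63.20⁴)/64 = 1.803×10^6 mm⁴
A = 2.564×10^3 mm²;  r_min = √(I/A) = √(1.803×10^6/2.564×10^3) = 26.52 mm
L_e = K·L = 2 × 2.28 m = 4.560 m = 4560.0 mm
λ = L_e / r_min = 4560.0 / 26.52 = 172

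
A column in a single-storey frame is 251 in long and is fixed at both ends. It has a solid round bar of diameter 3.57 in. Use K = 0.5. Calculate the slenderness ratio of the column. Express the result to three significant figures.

λ ≈ 141

I = πd⁴/64 = π×3.57⁴/64 = 7.973 in⁴
A = 10.01 in²;  r_min = √(I/A) = √(7.973/10.01) = 0.8925 in
L_e = K·L = 0.5 × 251 = 125.5 in
λ = L_e / r_min = 125.50 / 0.8925 = 141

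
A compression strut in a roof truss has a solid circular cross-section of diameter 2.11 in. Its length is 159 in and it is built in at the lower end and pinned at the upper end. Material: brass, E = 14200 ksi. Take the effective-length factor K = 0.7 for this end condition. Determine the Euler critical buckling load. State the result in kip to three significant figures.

P_cr ≈ 11.0 kip

I = πd⁴/64 = π×2.11⁴/64 = 0.9730 in⁴
Effective length L_e = K·L = 0.7 × 159 = 111.3 in
P_cr = π²EI / L_e² = π² × 14200×10³ × 0.9730 / 111.3² = 1.101×10^4 lb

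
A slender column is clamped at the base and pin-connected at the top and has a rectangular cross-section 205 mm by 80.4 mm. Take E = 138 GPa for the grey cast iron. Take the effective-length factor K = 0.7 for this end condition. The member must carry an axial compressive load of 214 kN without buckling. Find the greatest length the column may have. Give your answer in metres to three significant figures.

L_max ≈ 10.7 m

Buckling occurs about the weak axis: I_min = h·b³/12 with b = 80.4 mm (the shorter side).
I_min = 205×80.4³/12 = 8.879×10^6 mm⁴
I = 8.879×10^-6 m⁴
At the buckling limit P_cr = P = 2.140×10^5 N
From P_cr = π²EI/(K·L)²:  L = (1/K)·√(π²EI/P_cr) = (1/0.7)·√(π²×1.38×10^11×8.879×10^-6/2.140×10^5)
L = 10.7 m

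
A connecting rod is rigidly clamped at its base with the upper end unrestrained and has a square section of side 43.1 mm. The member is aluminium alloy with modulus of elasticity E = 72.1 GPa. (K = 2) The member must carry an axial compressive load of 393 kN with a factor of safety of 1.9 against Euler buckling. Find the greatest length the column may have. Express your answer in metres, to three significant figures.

I = a⁴/12 = 43.1⁴/12 = 2.876×10^5 mm⁴
I = 2.876×10^-7 m⁴
Required critical load P_cr = n·P = 1.9 × 393 = 746.7 kN = 7.467×10^5 N
From P_cr = π²EI/(K·L)²:  L = (1/K)·√(π²EI/P_cr) = (1/2)·√(π²×7.21×10^10×2.876×10^-7/7.467×10^5)
L = 0.262 m

L_max ≈ 0.262 m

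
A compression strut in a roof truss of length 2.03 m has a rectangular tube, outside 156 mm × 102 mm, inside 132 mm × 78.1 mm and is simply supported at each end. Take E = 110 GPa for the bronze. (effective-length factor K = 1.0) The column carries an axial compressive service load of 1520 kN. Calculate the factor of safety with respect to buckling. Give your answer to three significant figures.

Weak-axis I_min = (h_o·b_o³ − h_i·b_i³)/12 with b_o = 102, b_i = 78.10 mm (shorter outer/inner sides).
I_min = (156×102³ − 132.0×78.10³)/12 = 8.556×10^6 mm⁴
I = 8.556×10^6 mm⁴ = 8.556×10^-6 m⁴
Effective length L_e = K·L = 1 × 2.03 = 2.030 m
P_cr = π²EI / L_e² = π² × 110×10⁹ × 8.556×10^-6 / 2.030² = 2.254×10^6 N
Factor of safety n = P_cr / P = 2254.0 / 1520 = 1.48

n ≈ 1.48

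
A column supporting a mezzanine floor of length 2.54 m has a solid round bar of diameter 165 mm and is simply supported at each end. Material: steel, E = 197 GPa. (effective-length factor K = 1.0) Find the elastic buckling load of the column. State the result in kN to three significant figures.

P_cr ≈ 11000 kN

I = πd⁴/64 = π×165⁴/64 = 3.638×10^7 mm⁴
I = 3.638×10^7 mm⁴ = 3.638×10^-5 m⁴
Effective length L_e = K·L = 1 × 2.54 = 2.540 m
P_cr = π²EI / L_e² = π² × 197×10⁹ × 3.638×10^-5 / 2.540² = 1.096×10^7 N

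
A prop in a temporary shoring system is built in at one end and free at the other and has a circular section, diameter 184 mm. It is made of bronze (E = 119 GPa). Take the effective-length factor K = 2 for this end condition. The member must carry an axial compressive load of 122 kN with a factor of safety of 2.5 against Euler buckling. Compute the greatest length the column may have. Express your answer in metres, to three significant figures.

I = πd⁴/64 = π×184⁴/64 = 5.627×10^7 mm⁴
I = 5.627×10^-5 m⁴
Required critical load P_cr = n·P = 2.5 × 122 = 305.0 kN = 3.050×10^5 N
From P_cr = π²EI/(K·L)²:  L = (1/K)·√(π²EI/P_cr) = (1/2)·√(π²×1.19×10^11×5.627×10^-5/3.050×10^5)
L = 7.36 m

L_max ≈ 7.36 m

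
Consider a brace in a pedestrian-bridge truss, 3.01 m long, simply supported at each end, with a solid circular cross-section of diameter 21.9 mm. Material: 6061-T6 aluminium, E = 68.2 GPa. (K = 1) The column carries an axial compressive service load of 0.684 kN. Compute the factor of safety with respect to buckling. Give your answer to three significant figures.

n ≈ 1.23

I = πd⁴/64 = π×21.9⁴/64 = 1.129×10^4 mm⁴
I = 1.129×10^4 mm⁴ = 1.129×10^-8 m⁴
Effective length L_e = K·L = 1 × 3.01 = 3.010 m
P_cr = π²EI / L_e² = π² × 68.2×10⁹ × 1.129×10^-8 / 3.010² = 838.9 N
Factor of safety n = P_cr / P = 0.83888 / 0.684 = 1.23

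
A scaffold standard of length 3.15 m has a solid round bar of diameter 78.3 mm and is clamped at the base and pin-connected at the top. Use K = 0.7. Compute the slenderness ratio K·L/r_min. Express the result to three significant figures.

λ ≈ 113

I = πd⁴/64 = π×78.3⁴/64 = 1.845×10^6 mm⁴
A = 4.815×10^3 mm²;  r_min = √(I/A) = √(1.845×10^6/4.815×10^3) = 19.58 mm
L_e = K·L = 0.7 × 3.15 m = 2.205 m = 2205.0 mm
λ = L_e / r_min = 2205.0 / 19.58 = 113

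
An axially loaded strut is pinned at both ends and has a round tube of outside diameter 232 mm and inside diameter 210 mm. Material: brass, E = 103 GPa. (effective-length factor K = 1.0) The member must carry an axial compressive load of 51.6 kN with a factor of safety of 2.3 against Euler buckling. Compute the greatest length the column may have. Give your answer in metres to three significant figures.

d_o = 232 mm, d_i = 210 mm
I = π(d_o⁴ − d_i⁴)/64 = π(232⁴ − 210.0⁴)/64 = 4.674×10^7 mm⁴
I = 4.674×10^-5 m⁴
Required critical load P_cr = n·P = 2.3 × 51.6 = 118.7 kN = 1.187×10^5 N
From P_cr = π²EI/(K·L)²:  L = (1/K)·√(π²EI/P_cr) = (1/1)·√(π²×1.03×10^11×4.674×10^-5/1.187×10^5)
L = 20.0 m

L_max ≈ 20.0 m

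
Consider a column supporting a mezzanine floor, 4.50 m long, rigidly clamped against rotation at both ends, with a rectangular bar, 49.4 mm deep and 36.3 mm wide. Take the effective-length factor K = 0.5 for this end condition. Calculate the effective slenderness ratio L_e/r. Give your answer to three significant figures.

Buckling occurs about the weak axis: I_min = h·b³/12 with b = 36.3 mm (the shorter side).
I_min = 49.4×36.3³/12 = 1.969×10^5 mm⁴
A = 1.793×10^3 mm²;  r_min = √(I/A) = √(1.969×10^5/1.793×10^3) = 10.48 mm
L_e = K·L = 0.5 × 4.50 m = 2.250 m = 2250.0 mm
λ = L_e / r_min = 2250.0 / 10.48 = 215

λ ≈ 215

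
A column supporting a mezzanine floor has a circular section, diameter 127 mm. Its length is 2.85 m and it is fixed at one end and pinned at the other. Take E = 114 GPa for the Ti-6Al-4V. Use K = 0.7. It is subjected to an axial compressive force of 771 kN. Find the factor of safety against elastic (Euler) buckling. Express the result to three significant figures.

n ≈ 4.68

I = πd⁴/64 = π×127⁴/64 = 1.277×10^7 mm⁴
I = 1.277×10^7 mm⁴ = 1.277×10^-5 m⁴
Effective length L_e = K·L = 0.7 × 2.85 = 1.995 m
P_cr = π²EI / L_e² = π² × 114×10⁹ × 1.277×10^-5 / 1.995² = 3.610×10^6 N
Factor of safety n = P_cr / P = 3610.0 / 771 = 4.68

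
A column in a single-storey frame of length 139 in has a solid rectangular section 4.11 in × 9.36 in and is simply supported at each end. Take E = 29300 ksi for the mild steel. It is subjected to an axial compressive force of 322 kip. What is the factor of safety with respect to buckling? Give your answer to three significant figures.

n ≈ 2.52

Buckling occurs about the weak axis: I_min = h·b³/12 with b = 4.11 in (the shorter side).
I_min = 9.36×4.11³/12 = 54.15 in⁴
Effective length L_e = K·L = 1 × 139 = 139.0 in
P_cr = π²EI / L_e² = π² × 29300×10³ × 54.15 / 139.0² = 8.105×10^5 lb
Factor of safety n = P_cr / P = 810.51 / 322 = 2.52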